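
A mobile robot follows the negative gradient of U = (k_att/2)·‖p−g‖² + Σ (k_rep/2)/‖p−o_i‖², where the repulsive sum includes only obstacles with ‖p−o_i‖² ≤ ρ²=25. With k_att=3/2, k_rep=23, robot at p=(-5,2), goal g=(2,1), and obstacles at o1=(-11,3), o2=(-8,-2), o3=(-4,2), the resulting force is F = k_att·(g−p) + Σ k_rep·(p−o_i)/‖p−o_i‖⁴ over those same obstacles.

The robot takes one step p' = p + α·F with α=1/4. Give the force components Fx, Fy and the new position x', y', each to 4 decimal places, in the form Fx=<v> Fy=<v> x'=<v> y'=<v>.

F_att = 3/2·(g−p) = 3/2·(7,-1) = (10.5000,-1.5000)
o1: d²=37 > ρ²=25 → inactive
o2: d²=25 ≤ ρ²=25; F_rep = 23·(3,4)/25² = (0.1104,0.1472)
o3: d²=1 ≤ ρ²=25; F_rep = 23·(-1,0)/1² = (-23.0000,0.0000)
F = F_att + ΣF_rep = (-12.3896,-1.3528)
p' = p + 1/4·F = (-8.0974,1.6618)

Fx=-12.3896 Fy=-1.3528 x'=-8.0974 y'=1.6618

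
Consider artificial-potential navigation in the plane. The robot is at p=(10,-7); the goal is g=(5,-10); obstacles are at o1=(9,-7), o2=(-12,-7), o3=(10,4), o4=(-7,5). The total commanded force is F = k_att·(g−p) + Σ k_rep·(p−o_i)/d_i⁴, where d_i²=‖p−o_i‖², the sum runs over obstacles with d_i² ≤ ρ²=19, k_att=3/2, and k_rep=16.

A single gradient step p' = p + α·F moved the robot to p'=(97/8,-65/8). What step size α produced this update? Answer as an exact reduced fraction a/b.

α = 1/4

F_att = 3/2·(g−p) = 3/2·(-5,-3) = (-7.5000,-4.5000)
o1: d²=1 ≤ ρ²=19; F_rep = 16·(1,0)/1² = (16.0000,0.0000)
o2: d²=484 > ρ²=19 → inactive
o3: d²=121 > ρ²=19 → inactive
o4: d²=433 > ρ²=19 → inactive
F = F_att + ΣF_rep = (8.5000,-4.5000)
Δp = p'−p = (2.1250,-1.1250); α = Δx/Fx = (17/8) / (17/2) = 1/4
check: Δy/Fy = (-9/8) / (-9/2) = 1/4 ✓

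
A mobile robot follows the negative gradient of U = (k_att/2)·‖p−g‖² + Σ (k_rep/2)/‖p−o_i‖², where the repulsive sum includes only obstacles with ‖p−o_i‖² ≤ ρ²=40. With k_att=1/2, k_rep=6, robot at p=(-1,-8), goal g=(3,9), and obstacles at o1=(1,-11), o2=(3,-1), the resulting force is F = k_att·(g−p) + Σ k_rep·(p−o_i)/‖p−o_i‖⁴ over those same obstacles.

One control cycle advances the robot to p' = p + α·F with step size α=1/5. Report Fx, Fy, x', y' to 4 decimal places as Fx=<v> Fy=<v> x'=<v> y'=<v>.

Fx=1.9290 Fy=8.6065 x'=-0.6142 y'=-6.2787

F_att = 1/2·(g−p) = 1/2·(4,17) = (2.0000,8.5000)
o1: d²=13 ≤ ρ²=40; F_rep = 6·(-2,3)/13² = (-0.0710,0.1065)
o2: d²=65 > ρ²=40 → inactive
F = F_att + ΣF_rep = (1.9290,8.6065)
p' = p + 1/5·F = (-0.6142,-6.2787)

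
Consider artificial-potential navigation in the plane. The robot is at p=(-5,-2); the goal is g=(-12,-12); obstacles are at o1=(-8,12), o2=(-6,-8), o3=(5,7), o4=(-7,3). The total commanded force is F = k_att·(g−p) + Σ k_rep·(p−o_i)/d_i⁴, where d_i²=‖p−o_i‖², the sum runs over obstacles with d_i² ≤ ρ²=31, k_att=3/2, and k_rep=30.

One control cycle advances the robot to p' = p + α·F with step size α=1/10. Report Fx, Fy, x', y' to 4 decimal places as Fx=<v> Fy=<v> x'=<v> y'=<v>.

Fx=-10.4287 Fy=-15.1784 x'=-6.0429 y'=-3.5178

F_att = 3/2·(g−p) = 3/2·(-7,-10) = (-10.5000,-15.0000)
o1: d²=205 > ρ²=31 → inactive
o2: d²=37 > ρ²=31 → inactive
o3: d²=181 > ρ²=31 → inactive
o4: d²=29 ≤ ρ²=31; F_rep = 30·(2,-5)/29² = (0.0713,-0.1784)
F = F_att + ΣF_rep = (-10.4287,-15.1784)
p' = p + 1/10·F = (-6.0429,-3.5178)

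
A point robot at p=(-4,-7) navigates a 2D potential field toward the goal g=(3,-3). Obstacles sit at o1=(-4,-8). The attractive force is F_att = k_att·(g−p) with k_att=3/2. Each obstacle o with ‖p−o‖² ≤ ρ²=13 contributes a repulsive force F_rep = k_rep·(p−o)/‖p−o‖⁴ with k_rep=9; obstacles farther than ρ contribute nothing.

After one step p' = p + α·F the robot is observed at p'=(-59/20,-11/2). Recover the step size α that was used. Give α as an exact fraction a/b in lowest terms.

α = 1/10

F_att = 3/2·(g−p) = 3/2·(7,4) = (10.5000,6.0000)
o1: d²=1 ≤ ρ²=13; F_rep = 9·(0,1)/1² = (0.0000,9.0000)
F = F_att + ΣF_rep = (10.5000,15.0000)
Δp = p'−p = (1.0500,1.5000); α = Δx/Fx = (21/20) / (21/2) = 1/10
check: Δy/Fy = (3/2) / (15) = 1/10 ✓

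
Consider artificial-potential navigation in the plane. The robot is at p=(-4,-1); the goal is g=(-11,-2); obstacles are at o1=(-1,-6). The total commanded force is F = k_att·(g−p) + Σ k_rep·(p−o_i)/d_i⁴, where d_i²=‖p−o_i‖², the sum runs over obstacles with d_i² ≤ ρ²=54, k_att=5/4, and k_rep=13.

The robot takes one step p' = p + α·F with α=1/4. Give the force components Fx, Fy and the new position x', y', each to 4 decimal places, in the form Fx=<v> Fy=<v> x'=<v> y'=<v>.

Fx=-8.7837 Fy=-1.1938 x'=-6.1959 y'=-1.2984

F_att = 5/4·(g−p) = 5/4·(-7,-1) = (-8.7500,-1.2500)
o1: d²=34 ≤ ρ²=54; F_rep = 13·(-3,5)/34² = (-0.0337,0.0562)
F = F_att + ΣF_rep = (-8.7837,-1.1938)
p' = p + 1/4·F = (-6.1959,-1.2984)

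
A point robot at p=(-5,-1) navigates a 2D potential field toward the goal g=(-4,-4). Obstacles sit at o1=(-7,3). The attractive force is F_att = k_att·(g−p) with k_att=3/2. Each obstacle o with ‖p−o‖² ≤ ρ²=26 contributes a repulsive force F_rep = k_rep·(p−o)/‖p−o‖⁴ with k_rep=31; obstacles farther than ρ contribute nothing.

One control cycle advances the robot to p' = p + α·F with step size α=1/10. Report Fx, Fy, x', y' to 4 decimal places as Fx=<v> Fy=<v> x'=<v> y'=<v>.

F_att = 3/2·(g−p) = 3/2·(1,-3) = (1.5000,-4.5000)
o1: d²=20 ≤ ρ²=26; F_rep = 31·(2,-4)/20² = (0.1550,-0.3100)
F = F_att + ΣF_rep = (1.6550,-4.8100)
p' = p + 1/10·F = (-4.8345,-1.4810)

Fx=1.6550 Fy=-4.8100 x'=-4.8345 y'=-1.4810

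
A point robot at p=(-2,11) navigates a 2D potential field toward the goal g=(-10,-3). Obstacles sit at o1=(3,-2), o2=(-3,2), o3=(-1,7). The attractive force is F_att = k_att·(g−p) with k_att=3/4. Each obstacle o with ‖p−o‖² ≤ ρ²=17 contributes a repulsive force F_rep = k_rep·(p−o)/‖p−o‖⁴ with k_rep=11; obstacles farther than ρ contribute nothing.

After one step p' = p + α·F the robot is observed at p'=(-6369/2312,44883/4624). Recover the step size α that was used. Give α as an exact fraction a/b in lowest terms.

F_att = 3/4·(g−p) = 3/4·(-8,-14) = (-6.0000,-10.5000)
o1: d²=194 > ρ²=17 → inactive
o2: d²=82 > ρ²=17 → inactive
o3: d²=17 ≤ ρ²=17; F_rep = 11·(-1,4)/17² = (-0.0381,0.1522)
F = F_att + ΣF_rep = (-6.0381,-10.3478)
Δp = p'−p = (-0.7548,-1.2935); α = Δx/Fx = (-1745/2312) / (-1745/289) = 1/8
check: Δy/Fy = (-5981/4624) / (-5981/578) = 1/8 ✓

α = 1/8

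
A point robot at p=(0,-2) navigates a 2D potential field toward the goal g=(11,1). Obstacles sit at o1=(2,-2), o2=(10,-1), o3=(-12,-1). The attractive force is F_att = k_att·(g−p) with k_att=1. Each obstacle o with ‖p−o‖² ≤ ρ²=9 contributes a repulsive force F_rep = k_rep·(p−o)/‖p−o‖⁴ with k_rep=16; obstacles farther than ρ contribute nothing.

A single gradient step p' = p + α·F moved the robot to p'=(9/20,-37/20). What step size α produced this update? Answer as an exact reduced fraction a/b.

α = 1/20

F_att = 1·(g−p) = 1·(11,3) = (11.0000,3.0000)
o1: d²=4 ≤ ρ²=9; F_rep = 16·(-2,0)/4² = (-2.0000,0.0000)
o2: d²=101 > ρ²=9 → inactive
o3: d²=145 > ρ²=9 → inactive
F = F_att + ΣF_rep = (9.0000,3.0000)
Δp = p'−p = (0.4500,0.1500); α = Δx/Fx = (9/20) / (9) = 1/20
check: Δy/Fy = (3/20) / (3) = 1/20 ✓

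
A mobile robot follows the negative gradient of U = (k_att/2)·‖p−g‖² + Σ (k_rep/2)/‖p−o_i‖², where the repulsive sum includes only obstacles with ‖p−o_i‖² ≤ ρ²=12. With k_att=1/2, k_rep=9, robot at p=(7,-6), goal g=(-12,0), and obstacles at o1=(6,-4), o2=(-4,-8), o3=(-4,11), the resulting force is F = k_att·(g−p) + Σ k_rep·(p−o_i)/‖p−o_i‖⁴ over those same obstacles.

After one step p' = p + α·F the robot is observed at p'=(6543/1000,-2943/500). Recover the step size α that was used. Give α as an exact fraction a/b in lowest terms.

α = 1/20

F_att = 1/2·(g−p) = 1/2·(-19,6) = (-9.5000,3.0000)
o1: d²=5 ≤ ρ²=12; F_rep = 9·(1,-2)/5² = (0.3600,-0.7200)
o2: d²=125 > ρ²=12 → inactive
o3: d²=410 > ρ²=12 → inactive
F = F_att + ΣF_rep = (-9.1400,2.2800)
Δp = p'−p = (-0.4570,0.1140); α = Δx/Fx = (-457/1000) / (-457/50) = 1/20
check: Δy/Fy = (57/500) / (57/25) = 1/20 ✓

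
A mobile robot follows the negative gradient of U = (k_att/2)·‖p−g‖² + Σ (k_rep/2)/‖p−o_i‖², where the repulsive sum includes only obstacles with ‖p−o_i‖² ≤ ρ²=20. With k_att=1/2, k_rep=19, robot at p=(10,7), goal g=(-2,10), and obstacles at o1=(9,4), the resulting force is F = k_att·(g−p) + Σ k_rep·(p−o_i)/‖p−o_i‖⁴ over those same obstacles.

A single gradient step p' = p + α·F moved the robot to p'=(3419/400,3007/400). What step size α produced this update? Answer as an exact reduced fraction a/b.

F_att = 1/2·(g−p) = 1/2·(-12,3) = (-6.0000,1.5000)
o1: d²=10 ≤ ρ²=20; F_rep = 19·(1,3)/10² = (0.1900,0.5700)
F = F_att + ΣF_rep = (-5.8100,2.0700)
Δp = p'−p = (-1.4525,0.5175); α = Δx/Fx = (-581/400) / (-581/100) = 1/4
check: Δy/Fy = (207/400) / (207/100) = 1/4 ✓

α = 1/4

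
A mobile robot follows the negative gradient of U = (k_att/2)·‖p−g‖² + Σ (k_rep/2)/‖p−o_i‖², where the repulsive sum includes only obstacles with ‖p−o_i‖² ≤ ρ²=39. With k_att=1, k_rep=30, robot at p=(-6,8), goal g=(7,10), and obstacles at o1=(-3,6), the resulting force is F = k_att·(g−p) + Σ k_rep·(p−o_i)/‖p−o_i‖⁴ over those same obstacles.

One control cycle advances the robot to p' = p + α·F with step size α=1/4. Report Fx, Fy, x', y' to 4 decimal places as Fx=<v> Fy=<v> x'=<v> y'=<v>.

F_att = 1·(g−p) = 1·(13,2) = (13.0000,2.0000)
o1: d²=13 ≤ ρ²=39; F_rep = 30·(-3,2)/13² = (-0.5325,0.3550)
F = F_att + ΣF_rep = (12.4675,2.3550)
p' = p + 1/4·F = (-2.8831,8.5888)

Fx=12.4675 Fy=2.3550 x'=-2.8831 y'=8.5888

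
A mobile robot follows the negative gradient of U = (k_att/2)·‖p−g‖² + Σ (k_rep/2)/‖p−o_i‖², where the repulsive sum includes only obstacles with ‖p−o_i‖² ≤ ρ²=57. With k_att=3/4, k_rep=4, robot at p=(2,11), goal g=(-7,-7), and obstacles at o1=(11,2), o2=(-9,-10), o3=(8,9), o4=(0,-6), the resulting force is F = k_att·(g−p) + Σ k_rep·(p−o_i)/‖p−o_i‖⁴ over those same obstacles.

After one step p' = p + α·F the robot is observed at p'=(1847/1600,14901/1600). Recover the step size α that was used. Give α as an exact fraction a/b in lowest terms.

α = 1/8

F_att = 3/4·(g−p) = 3/4·(-9,-18) = (-6.7500,-13.5000)
o1: d²=162 > ρ²=57 → inactive
o2: d²=562 > ρ²=57 → inactive
o3: d²=40 ≤ ρ²=57; F_rep = 4·(-6,2)/40² = (-0.0150,0.0050)
o4: d²=293 > ρ²=57 → inactive
F = F_att + ΣF_rep = (-6.7650,-13.4950)
Δp = p'−p = (-0.8456,-1.6869); α = Δx/Fx = (-1353/1600) / (-1353/200) = 1/8
check: Δy/Fy = (-2699/1600) / (-2699/200) = 1/8 ✓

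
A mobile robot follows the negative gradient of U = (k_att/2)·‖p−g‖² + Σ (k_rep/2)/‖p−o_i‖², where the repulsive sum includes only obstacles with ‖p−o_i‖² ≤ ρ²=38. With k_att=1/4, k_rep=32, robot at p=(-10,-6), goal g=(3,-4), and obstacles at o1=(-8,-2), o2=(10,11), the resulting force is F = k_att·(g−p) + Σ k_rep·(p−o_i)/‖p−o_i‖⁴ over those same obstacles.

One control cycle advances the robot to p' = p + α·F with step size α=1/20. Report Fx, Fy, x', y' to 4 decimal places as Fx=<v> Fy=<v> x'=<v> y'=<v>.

Fx=3.0900 Fy=0.1800 x'=-9.8455 y'=-5.9910

F_att = 1/4·(g−p) = 1/4·(13,2) = (3.2500,0.5000)
o1: d²=20 ≤ ρ²=38; F_rep = 32·(-2,-4)/20² = (-0.1600,-0.3200)
o2: d²=689 > ρ²=38 → inactive
F = F_att + ΣF_rep = (3.0900,0.1800)
p' = p + 1/20·F = (-9.8455,-5.9910)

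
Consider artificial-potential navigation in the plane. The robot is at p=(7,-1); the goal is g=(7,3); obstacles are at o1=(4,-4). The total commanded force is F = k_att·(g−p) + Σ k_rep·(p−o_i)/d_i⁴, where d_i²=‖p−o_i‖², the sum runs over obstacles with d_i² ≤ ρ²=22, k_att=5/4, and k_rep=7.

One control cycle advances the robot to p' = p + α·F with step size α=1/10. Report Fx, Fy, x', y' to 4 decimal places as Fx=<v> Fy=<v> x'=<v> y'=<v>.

F_att = 5/4·(g−p) = 5/4·(0,4) = (0.0000,5.0000)
o1: d²=18 ≤ ρ²=22; F_rep = 7·(3,3)/18² = (0.0648,0.0648)
F = F_att + ΣF_rep = (0.0648,5.0648)
p' = p + 1/10·F = (7.0065,-0.4935)

Fx=0.0648 Fy=5.0648 x'=7.0065 y'=-0.4935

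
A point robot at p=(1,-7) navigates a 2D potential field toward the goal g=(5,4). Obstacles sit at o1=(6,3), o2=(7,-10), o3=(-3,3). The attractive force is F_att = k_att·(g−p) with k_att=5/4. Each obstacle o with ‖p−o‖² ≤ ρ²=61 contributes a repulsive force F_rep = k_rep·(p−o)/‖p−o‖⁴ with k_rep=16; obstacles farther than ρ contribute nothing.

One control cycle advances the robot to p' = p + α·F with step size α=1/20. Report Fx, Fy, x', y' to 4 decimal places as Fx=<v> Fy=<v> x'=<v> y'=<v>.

F_att = 5/4·(g−p) = 5/4·(4,11) = (5.0000,13.7500)
o1: d²=125 > ρ²=61 → inactive
o2: d²=45 ≤ ρ²=61; F_rep = 16·(-6,3)/45² = (-0.0474,0.0237)
o3: d²=116 > ρ²=61 → inactive
F = F_att + ΣF_rep = (4.9526,13.7737)
p' = p + 1/20·F = (1.2476,-6.3113)

Fx=4.9526 Fy=13.7737 x'=1.2476 y'=-6.3113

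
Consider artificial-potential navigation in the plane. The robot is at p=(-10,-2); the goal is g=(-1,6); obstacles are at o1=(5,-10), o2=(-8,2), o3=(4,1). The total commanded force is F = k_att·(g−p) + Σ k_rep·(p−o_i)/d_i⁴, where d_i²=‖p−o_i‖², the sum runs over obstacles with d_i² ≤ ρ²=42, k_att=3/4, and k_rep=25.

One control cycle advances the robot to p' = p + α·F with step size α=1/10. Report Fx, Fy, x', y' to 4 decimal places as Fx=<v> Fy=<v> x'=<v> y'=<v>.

F_att = 3/4·(g−p) = 3/4·(9,8) = (6.7500,6.0000)
o1: d²=289 > ρ²=42 → inactive
o2: d²=20 ≤ ρ²=42; F_rep = 25·(-2,-4)/20² = (-0.1250,-0.2500)
o3: d²=205 > ρ²=42 → inactive
F = F_att + ΣF_rep = (6.6250,5.7500)
p' = p + 1/10·F = (-9.3375,-1.4250)

Fx=6.6250 Fy=5.7500 x'=-9.3375 y'=-1.4250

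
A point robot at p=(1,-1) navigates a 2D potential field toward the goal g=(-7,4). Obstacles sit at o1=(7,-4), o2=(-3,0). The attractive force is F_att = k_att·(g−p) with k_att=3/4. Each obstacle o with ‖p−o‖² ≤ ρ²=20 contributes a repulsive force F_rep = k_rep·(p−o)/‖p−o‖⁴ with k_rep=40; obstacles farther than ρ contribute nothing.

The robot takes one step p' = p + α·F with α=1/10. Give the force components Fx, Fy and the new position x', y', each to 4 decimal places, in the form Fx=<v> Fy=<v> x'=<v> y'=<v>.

Fx=-5.4464 Fy=3.6116 x'=0.4554 y'=-0.6388

F_att = 3/4·(g−p) = 3/4·(-8,5) = (-6.0000,3.7500)
o1: d²=45 > ρ²=20 → inactive
o2: d²=17 ≤ ρ²=20; F_rep = 40·(4,-1)/17² = (0.5536,-0.1384)
F = F_att + ΣF_rep = (-5.4464,3.6116)
p' = p + 1/10·F = (0.4554,-0.6388)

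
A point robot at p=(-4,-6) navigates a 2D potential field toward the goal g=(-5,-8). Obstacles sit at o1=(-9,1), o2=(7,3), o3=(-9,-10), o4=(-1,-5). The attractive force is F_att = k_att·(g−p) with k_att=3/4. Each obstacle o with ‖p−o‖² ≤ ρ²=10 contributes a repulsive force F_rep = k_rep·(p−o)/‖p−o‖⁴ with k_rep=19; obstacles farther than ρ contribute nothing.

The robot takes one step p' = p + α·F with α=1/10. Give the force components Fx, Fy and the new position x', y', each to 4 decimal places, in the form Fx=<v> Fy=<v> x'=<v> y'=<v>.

F_att = 3/4·(g−p) = 3/4·(-1,-2) = (-0.7500,-1.5000)
o1: d²=74 > ρ²=10 → inactive
o2: d²=202 > ρ²=10 → inactive
o3: d²=41 > ρ²=10 → inactive
o4: d²=10 ≤ ρ²=10; F_rep = 19·(-3,-1)/10² = (-0.5700,-0.1900)
F = F_att + ΣF_rep = (-1.3200,-1.6900)
p' = p + 1/10·F = (-4.1320,-6.1690)

Fx=-1.3200 Fy=-1.6900 x'=-4.1320 y'=-6.1690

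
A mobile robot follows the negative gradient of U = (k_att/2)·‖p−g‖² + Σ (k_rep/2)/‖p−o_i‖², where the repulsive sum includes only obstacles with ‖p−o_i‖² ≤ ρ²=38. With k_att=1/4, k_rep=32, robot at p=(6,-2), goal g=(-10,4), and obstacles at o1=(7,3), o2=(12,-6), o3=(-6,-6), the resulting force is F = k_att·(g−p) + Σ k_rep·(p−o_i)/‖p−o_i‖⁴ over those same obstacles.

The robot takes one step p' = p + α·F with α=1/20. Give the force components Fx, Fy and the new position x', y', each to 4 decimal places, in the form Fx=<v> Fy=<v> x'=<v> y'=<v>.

F_att = 1/4·(g−p) = 1/4·(-16,6) = (-4.0000,1.5000)
o1: d²=26 ≤ ρ²=38; F_rep = 32·(-1,-5)/26² = (-0.0473,-0.2367)
o2: d²=52 > ρ²=38 → inactive
o3: d²=160 > ρ²=38 → inactive
F = F_att + ΣF_rep = (-4.0473,1.2633)
p' = p + 1/20·F = (5.7976,-1.9368)

Fx=-4.0473 Fy=1.2633 x'=5.7976 y'=-1.9368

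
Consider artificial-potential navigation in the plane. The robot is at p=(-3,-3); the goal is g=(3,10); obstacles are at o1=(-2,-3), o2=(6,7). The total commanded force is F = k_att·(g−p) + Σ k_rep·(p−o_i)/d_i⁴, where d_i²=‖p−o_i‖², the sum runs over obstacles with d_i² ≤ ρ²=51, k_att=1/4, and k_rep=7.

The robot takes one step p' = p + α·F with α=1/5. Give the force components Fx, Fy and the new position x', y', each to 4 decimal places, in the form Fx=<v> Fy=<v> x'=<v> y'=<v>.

F_att = 1/4·(g−p) = 1/4·(6,13) = (1.5000,3.2500)
o1: d²=1 ≤ ρ²=51; F_rep = 7·(-1,0)/1² = (-7.0000,0.0000)
o2: d²=181 > ρ²=51 → inactive
F = F_att + ΣF_rep = (-5.5000,3.2500)
p' = p + 1/5·F = (-4.1000,-2.3500)

Fx=-5.5000 Fy=3.2500 x'=-4.1000 y'=-2.3500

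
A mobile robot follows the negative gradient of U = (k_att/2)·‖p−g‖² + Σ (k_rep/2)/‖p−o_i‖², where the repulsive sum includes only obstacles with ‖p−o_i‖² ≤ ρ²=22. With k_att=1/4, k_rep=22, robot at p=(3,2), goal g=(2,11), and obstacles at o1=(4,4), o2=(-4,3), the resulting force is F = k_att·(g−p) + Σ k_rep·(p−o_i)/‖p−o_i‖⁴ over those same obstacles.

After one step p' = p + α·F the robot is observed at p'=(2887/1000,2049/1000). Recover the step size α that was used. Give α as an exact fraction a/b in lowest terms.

α = 1/10

F_att = 1/4·(g−p) = 1/4·(-1,9) = (-0.2500,2.2500)
o1: d²=5 ≤ ρ²=22; F_rep = 22·(-1,-2)/5² = (-0.8800,-1.7600)
o2: d²=50 > ρ²=22 → inactive
F = F_att + ΣF_rep = (-1.1300,0.4900)
Δp = p'−p = (-0.1130,0.0490); α = Δx/Fx = (-113/1000) / (-113/100) = 1/10
check: Δy/Fy = (49/1000) / (49/100) = 1/10 ✓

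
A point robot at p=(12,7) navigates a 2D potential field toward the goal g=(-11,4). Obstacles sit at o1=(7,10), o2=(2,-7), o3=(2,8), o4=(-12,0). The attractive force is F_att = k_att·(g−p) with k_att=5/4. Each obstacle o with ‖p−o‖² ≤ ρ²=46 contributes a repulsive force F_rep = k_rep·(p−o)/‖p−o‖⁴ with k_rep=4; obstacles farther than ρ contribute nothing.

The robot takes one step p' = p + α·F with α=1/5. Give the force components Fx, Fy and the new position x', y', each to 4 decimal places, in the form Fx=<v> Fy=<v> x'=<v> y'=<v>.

F_att = 5/4·(g−p) = 5/4·(-23,-3) = (-28.7500,-3.7500)
o1: d²=34 ≤ ρ²=46; F_rep = 4·(5,-3)/34² = (0.0173,-0.0104)
o2: d²=296 > ρ²=46 → inactive
o3: d²=101 > ρ²=46 → inactive
o4: d²=625 > ρ²=46 → inactive
F = F_att + ΣF_rep = (-28.7327,-3.7604)
p' = p + 1/5·F = (6.2535,6.2479)

Fx=-28.7327 Fy=-3.7604 x'=6.2535 y'=6.2479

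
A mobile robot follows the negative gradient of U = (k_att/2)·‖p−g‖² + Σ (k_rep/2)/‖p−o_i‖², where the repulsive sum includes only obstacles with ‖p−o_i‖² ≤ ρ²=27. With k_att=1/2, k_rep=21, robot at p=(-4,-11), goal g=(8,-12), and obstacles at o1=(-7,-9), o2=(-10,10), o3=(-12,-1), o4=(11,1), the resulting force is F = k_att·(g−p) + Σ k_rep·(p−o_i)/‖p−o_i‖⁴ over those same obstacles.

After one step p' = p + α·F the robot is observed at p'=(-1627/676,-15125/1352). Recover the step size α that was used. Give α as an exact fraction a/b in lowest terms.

α = 1/4

F_att = 1/2·(g−p) = 1/2·(12,-1) = (6.0000,-0.5000)
o1: d²=13 ≤ ρ²=27; F_rep = 21·(3,-2)/13² = (0.3728,-0.2485)
o2: d²=477 > ρ²=27 → inactive
o3: d²=164 > ρ²=27 → inactive
o4: d²=369 > ρ²=27 → inactive
F = F_att + ΣF_rep = (6.3728,-0.7485)
Δp = p'−p = (1.5932,-0.1871); α = Δx/Fx = (1077/676) / (1077/169) = 1/4
check: Δy/Fy = (-253/1352) / (-253/338) = 1/4 ✓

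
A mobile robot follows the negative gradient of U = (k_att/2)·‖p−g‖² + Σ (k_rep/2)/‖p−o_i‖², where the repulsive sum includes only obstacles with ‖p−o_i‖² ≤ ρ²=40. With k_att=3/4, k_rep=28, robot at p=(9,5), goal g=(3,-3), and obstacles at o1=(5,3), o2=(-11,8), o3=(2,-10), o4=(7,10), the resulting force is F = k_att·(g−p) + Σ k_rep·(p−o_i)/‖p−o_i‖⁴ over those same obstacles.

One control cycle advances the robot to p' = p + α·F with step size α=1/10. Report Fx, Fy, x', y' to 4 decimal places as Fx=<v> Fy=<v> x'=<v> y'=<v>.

F_att = 3/4·(g−p) = 3/4·(-6,-8) = (-4.5000,-6.0000)
o1: d²=20 ≤ ρ²=40; F_rep = 28·(4,2)/20² = (0.2800,0.1400)
o2: d²=409 > ρ²=40 → inactive
o3: d²=274 > ρ²=40 → inactive
o4: d²=29 ≤ ρ²=40; F_rep = 28·(2,-5)/29² = (0.0666,-0.1665)
F = F_att + ΣF_rep = (-4.1534,-6.0265)
p' = p + 1/10·F = (8.5847,4.3974)

Fx=-4.1534 Fy=-6.0265 x'=8.5847 y'=4.3974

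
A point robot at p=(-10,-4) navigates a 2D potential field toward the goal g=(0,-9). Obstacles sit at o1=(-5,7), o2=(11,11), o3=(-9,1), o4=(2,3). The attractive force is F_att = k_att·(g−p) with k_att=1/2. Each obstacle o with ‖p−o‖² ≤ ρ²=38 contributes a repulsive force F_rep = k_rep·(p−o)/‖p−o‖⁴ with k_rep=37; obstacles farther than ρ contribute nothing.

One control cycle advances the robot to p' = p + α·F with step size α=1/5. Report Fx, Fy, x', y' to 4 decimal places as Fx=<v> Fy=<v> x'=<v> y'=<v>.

F_att = 1/2·(g−p) = 1/2·(10,-5) = (5.0000,-2.5000)
o1: d²=146 > ρ²=38 → inactive
o2: d²=666 > ρ²=38 → inactive
o3: d²=26 ≤ ρ²=38; F_rep = 37·(-1,-5)/26² = (-0.0547,-0.2737)
o4: d²=193 > ρ²=38 → inactive
F = F_att + ΣF_rep = (4.9453,-2.7737)
p' = p + 1/5·F = (-9.0109,-4.5547)

Fx=4.9453 Fy=-2.7737 x'=-9.0109 y'=-4.5547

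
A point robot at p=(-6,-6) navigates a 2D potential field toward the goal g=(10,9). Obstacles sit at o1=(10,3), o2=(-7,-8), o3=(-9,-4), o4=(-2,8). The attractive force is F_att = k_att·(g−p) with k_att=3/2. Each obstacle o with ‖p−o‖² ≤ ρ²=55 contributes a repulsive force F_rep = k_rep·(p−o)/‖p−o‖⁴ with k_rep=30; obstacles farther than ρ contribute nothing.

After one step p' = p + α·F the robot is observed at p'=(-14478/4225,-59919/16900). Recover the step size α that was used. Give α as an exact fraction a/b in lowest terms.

F_att = 3/2·(g−p) = 3/2·(16,15) = (24.0000,22.5000)
o1: d²=337 > ρ²=55 → inactive
o2: d²=5 ≤ ρ²=55; F_rep = 30·(1,2)/5² = (1.2000,2.4000)
o3: d²=13 ≤ ρ²=55; F_rep = 30·(3,-2)/13² = (0.5325,-0.3550)
o4: d²=212 > ρ²=55 → inactive
F = F_att + ΣF_rep = (25.7325,24.5450)
Δp = p'−p = (2.5733,2.4545); α = Δx/Fx = (10872/4225) / (21744/845) = 1/10
check: Δy/Fy = (41481/16900) / (41481/1690) = 1/10 ✓

α = 1/10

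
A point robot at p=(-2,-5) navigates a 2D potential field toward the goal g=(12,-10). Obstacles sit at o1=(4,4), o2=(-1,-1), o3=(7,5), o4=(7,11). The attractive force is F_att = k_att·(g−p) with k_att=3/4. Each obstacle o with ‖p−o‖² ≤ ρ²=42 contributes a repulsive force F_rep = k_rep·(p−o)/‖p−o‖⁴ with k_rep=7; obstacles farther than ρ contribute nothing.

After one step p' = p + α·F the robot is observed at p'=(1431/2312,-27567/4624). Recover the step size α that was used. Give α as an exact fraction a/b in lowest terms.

F_att = 3/4·(g−p) = 3/4·(14,-5) = (10.5000,-3.7500)
o1: d²=117 > ρ²=42 → inactive
o2: d²=17 ≤ ρ²=42; F_rep = 7·(-1,-4)/17² = (-0.0242,-0.0969)
o3: d²=181 > ρ²=42 → inactive
o4: d²=337 > ρ²=42 → inactive
F = F_att + ΣF_rep = (10.4758,-3.8469)
Δp = p'−p = (2.6189,-0.9617); α = Δx/Fx = (6055/2312) / (6055/578) = 1/4
check: Δy/Fy = (-4447/4624) / (-4447/1156) = 1/4 ✓

α = 1/4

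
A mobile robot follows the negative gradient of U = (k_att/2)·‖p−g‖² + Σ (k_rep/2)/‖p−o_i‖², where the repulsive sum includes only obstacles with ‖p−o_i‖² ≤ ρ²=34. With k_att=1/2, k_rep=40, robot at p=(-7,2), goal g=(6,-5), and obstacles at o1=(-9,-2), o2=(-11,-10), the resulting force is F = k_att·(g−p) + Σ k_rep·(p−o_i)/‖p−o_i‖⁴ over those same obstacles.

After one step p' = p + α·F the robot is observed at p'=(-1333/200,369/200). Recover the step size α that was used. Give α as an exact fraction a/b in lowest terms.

F_att = 1/2·(g−p) = 1/2·(13,-7) = (6.5000,-3.5000)
o1: d²=20 ≤ ρ²=34; F_rep = 40·(2,4)/20² = (0.2000,0.4000)
o2: d²=160 > ρ²=34 → inactive
F = F_att + ΣF_rep = (6.7000,-3.1000)
Δp = p'−p = (0.3350,-0.1550); α = Δx/Fx = (67/200) / (67/10) = 1/20
check: Δy/Fy = (-31/200) / (-31/10) = 1/20 ✓

α = 1/20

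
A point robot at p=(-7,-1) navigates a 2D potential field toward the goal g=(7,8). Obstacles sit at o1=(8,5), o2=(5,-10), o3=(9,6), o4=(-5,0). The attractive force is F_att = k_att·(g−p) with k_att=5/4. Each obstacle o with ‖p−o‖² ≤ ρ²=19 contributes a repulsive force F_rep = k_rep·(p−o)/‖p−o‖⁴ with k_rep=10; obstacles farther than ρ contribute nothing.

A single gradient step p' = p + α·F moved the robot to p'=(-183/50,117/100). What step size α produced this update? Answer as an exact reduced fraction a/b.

α = 1/5

F_att = 5/4·(g−p) = 5/4·(14,9) = (17.5000,11.2500)
o1: d²=261 > ρ²=19 → inactive
o2: d²=225 > ρ²=19 → inactive
o3: d²=305 > ρ²=19 → inactive
o4: d²=5 ≤ ρ²=19; F_rep = 10·(-2,-1)/5² = (-0.8000,-0.4000)
F = F_att + ΣF_rep = (16.7000,10.8500)
Δp = p'−p = (3.3400,2.1700); α = Δx/Fx = (167/50) / (167/10) = 1/5
check: Δy/Fy = (217/100) / (217/20) = 1/5 ✓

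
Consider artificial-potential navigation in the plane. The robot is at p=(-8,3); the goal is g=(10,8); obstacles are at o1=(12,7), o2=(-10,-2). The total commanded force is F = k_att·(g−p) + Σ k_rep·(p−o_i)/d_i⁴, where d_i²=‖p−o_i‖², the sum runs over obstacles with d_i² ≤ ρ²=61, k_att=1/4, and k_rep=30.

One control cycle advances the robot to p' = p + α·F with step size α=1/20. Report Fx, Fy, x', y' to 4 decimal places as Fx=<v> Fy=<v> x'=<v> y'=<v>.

Fx=4.5713 Fy=1.4284 x'=-7.7714 y'=3.0714

F_att = 1/4·(g−p) = 1/4·(18,5) = (4.5000,1.2500)
o1: d²=416 > ρ²=61 → inactive
o2: d²=29 ≤ ρ²=61; F_rep = 30·(2,5)/29² = (0.0713,0.1784)
F = F_att + ΣF_rep = (4.5713,1.4284)
p' = p + 1/20·F = (-7.7714,3.0714)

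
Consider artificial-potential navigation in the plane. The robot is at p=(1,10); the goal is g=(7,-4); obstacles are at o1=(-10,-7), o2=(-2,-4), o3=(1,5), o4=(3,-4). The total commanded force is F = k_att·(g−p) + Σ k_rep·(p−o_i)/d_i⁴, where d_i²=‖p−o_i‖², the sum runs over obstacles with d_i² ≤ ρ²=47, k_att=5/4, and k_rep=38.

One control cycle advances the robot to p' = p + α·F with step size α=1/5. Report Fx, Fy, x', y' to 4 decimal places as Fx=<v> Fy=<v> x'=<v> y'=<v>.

F_att = 5/4·(g−p) = 5/4·(6,-14) = (7.5000,-17.5000)
o1: d²=410 > ρ²=47 → inactive
o2: d²=205 > ρ²=47 → inactive
o3: d²=25 ≤ ρ²=47; F_rep = 38·(0,5)/25² = (0.0000,0.3040)
o4: d²=200 > ρ²=47 → inactive
F = F_att + ΣF_rep = (7.5000,-17.1960)
p' = p + 1/5·F = (2.5000,6.5608)

Fx=7.5000 Fy=-17.1960 x'=2.5000 y'=6.5608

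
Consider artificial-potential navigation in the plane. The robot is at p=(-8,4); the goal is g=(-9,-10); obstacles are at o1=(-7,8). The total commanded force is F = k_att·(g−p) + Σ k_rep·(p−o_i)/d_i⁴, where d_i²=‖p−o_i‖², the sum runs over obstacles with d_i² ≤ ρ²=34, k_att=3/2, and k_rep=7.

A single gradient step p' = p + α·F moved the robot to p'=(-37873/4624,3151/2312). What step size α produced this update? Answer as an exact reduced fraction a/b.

α = 1/8

F_att = 3/2·(g−p) = 3/2·(-1,-14) = (-1.5000,-21.0000)
o1: d²=17 ≤ ρ²=34; F_rep = 7·(-1,-4)/17² = (-0.0242,-0.0969)
F = F_att + ΣF_rep = (-1.5242,-21.0969)
Δp = p'−p = (-0.1905,-2.6371); α = Δx/Fx = (-881/4624) / (-881/578) = 1/8
check: Δy/Fy = (-6097/2312) / (-6097/289) = 1/8 ✓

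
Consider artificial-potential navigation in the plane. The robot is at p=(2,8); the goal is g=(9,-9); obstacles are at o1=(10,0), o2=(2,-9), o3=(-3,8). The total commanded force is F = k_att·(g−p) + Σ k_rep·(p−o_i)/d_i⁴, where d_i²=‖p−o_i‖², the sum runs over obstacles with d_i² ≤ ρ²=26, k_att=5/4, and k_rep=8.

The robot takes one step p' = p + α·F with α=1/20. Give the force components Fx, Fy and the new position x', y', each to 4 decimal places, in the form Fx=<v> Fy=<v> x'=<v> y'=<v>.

F_att = 5/4·(g−p) = 5/4·(7,-17) = (8.7500,-21.2500)
o1: d²=128 > ρ²=26 → inactive
o2: d²=289 > ρ²=26 → inactive
o3: d²=25 ≤ ρ²=26; F_rep = 8·(5,0)/25² = (0.0640,0.0000)
F = F_att + ΣF_rep = (8.8140,-21.2500)
p' = p + 1/20·F = (2.4407,6.9375)

Fx=8.8140 Fy=-21.2500 x'=2.4407 y'=6.9375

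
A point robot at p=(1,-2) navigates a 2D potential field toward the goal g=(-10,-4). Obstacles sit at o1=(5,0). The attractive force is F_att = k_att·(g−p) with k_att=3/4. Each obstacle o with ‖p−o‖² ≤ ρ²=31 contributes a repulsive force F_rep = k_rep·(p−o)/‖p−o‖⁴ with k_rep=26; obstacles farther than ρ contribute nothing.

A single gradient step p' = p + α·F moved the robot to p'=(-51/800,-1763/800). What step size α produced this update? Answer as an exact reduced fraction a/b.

F_att = 3/4·(g−p) = 3/4·(-11,-2) = (-8.2500,-1.5000)
o1: d²=20 ≤ ρ²=31; F_rep = 26·(-4,-2)/20² = (-0.2600,-0.1300)
F = F_att + ΣF_rep = (-8.5100,-1.6300)
Δp = p'−p = (-1.0637,-0.2037); α = Δx/Fx = (-851/800) / (-851/100) = 1/8
check: Δy/Fy = (-163/800) / (-163/100) = 1/8 ✓

α = 1/8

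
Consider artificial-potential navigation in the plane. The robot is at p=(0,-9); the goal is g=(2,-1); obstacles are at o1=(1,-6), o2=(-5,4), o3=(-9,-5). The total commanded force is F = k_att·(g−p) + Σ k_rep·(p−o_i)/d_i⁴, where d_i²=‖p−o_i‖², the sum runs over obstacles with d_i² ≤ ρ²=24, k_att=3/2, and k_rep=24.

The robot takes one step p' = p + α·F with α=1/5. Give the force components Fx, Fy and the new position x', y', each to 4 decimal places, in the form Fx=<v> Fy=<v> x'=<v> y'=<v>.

F_att = 3/2·(g−p) = 3/2·(2,8) = (3.0000,12.0000)
o1: d²=10 ≤ ρ²=24; F_rep = 24·(-1,-3)/10² = (-0.2400,-0.7200)
o2: d²=194 > ρ²=24 → inactive
o3: d²=97 > ρ²=24 → inactive
F = F_att + ΣF_rep = (2.7600,11.2800)
p' = p + 1/5·F = (0.5520,-6.7440)

Fx=2.7600 Fy=11.2800 x'=0.5520 y'=-6.7440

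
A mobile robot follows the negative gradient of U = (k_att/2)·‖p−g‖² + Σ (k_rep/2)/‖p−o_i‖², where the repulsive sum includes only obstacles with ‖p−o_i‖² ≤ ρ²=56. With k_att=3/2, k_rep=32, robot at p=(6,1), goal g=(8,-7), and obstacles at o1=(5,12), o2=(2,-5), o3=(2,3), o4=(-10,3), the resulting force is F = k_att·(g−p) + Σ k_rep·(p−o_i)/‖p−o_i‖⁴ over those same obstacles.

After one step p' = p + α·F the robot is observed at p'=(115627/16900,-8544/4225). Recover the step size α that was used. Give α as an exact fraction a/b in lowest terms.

α = 1/4

F_att = 3/2·(g−p) = 3/2·(2,-8) = (3.0000,-12.0000)
o1: d²=122 > ρ²=56 → inactive
o2: d²=52 ≤ ρ²=56; F_rep = 32·(4,6)/52² = (0.0473,0.0710)
o3: d²=20 ≤ ρ²=56; F_rep = 32·(4,-2)/20² = (0.3200,-0.1600)
o4: d²=260 > ρ²=56 → inactive
F = F_att + ΣF_rep = (3.3673,-12.0890)
Δp = p'−p = (0.8418,-3.0222); α = Δx/Fx = (14227/16900) / (14227/4225) = 1/4
check: Δy/Fy = (-12769/4225) / (-51076/4225) = 1/4 ✓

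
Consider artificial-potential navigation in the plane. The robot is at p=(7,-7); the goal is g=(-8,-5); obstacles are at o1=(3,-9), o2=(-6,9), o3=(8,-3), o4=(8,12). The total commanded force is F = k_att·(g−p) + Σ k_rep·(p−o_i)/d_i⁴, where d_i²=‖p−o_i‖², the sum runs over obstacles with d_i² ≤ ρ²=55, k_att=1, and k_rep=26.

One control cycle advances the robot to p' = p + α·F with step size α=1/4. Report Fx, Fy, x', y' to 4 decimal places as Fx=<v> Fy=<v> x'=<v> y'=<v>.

F_att = 1·(g−p) = 1·(-15,2) = (-15.0000,2.0000)
o1: d²=20 ≤ ρ²=55; F_rep = 26·(4,2)/20² = (0.2600,0.1300)
o2: d²=425 > ρ²=55 → inactive
o3: d²=17 ≤ ρ²=55; F_rep = 26·(-1,-4)/17² = (-0.0900,-0.3599)
o4: d²=362 > ρ²=55 → inactive
F = F_att + ΣF_rep = (-14.8300,1.7701)
p' = p + 1/4·F = (3.2925,-6.5575)

Fx=-14.8300 Fy=1.7701 x'=3.2925 y'=-6.5575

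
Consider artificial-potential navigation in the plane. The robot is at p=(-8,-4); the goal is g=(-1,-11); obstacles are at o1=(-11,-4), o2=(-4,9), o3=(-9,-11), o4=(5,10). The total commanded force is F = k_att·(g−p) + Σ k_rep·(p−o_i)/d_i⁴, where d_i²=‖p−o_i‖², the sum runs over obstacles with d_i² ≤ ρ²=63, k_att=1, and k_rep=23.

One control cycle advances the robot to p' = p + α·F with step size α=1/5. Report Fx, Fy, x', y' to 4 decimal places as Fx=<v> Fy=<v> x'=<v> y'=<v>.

Fx=7.8611 Fy=-6.9356 x'=-6.4278 y'=-5.3871

F_att = 1·(g−p) = 1·(7,-7) = (7.0000,-7.0000)
o1: d²=9 ≤ ρ²=63; F_rep = 23·(3,0)/9² = (0.8519,0.0000)
o2: d²=185 > ρ²=63 → inactive
o3: d²=50 ≤ ρ²=63; F_rep = 23·(1,7)/50² = (0.0092,0.0644)
o4: d²=365 > ρ²=63 → inactive
F = F_att + ΣF_rep = (7.8611,-6.9356)
p' = p + 1/5·F = (-6.4278,-5.3871)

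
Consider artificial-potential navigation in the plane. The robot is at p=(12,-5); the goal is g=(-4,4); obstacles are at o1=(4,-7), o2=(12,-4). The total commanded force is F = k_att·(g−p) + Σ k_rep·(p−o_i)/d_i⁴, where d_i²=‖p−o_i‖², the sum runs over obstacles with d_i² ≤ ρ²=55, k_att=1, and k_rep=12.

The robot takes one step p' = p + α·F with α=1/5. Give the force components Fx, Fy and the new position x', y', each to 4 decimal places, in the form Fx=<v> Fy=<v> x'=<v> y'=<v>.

F_att = 1·(g−p) = 1·(-16,9) = (-16.0000,9.0000)
o1: d²=68 > ρ²=55 → inactive
o2: d²=1 ≤ ρ²=55; F_rep = 12·(0,-1)/1² = (0.0000,-12.0000)
F = F_att + ΣF_rep = (-16.0000,-3.0000)
p' = p + 1/5·F = (8.8000,-5.6000)

Fx=-16.0000 Fy=-3.0000 x'=8.8000 y'=-5.6000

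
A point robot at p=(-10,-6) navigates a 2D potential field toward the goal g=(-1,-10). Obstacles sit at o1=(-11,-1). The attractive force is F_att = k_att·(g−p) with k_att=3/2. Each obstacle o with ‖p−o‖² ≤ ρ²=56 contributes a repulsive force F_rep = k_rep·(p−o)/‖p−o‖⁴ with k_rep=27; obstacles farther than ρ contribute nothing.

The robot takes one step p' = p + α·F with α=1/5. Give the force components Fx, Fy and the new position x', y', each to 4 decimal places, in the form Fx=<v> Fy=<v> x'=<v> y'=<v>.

F_att = 3/2·(g−p) = 3/2·(9,-4) = (13.5000,-6.0000)
o1: d²=26 ≤ ρ²=56; F_rep = 27·(1,-5)/26² = (0.0399,-0.1997)
F = F_att + ΣF_rep = (13.5399,-6.1997)
p' = p + 1/5·F = (-7.2920,-7.2399)

Fx=13.5399 Fy=-6.1997 x'=-7.2920 y'=-7.2399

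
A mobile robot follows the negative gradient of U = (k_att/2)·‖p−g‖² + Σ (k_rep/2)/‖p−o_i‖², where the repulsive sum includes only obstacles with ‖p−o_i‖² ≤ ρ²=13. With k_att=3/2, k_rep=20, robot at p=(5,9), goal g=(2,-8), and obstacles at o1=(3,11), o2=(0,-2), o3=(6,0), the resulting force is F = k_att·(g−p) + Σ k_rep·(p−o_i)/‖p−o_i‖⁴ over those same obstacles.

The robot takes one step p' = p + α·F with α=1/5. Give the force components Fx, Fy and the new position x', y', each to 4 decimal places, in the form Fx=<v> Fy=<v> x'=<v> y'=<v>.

Fx=-3.8750 Fy=-26.1250 x'=4.2250 y'=3.7750

F_att = 3/2·(g−p) = 3/2·(-3,-17) = (-4.5000,-25.5000)
o1: d²=8 ≤ ρ²=13; F_rep = 20·(2,-2)/8² = (0.6250,-0.6250)
o2: d²=146 > ρ²=13 → inactive
o3: d²=82 > ρ²=13 → inactive
F = F_att + ΣF_rep = (-3.8750,-26.1250)
p' = p + 1/5·F = (4.2250,3.7750)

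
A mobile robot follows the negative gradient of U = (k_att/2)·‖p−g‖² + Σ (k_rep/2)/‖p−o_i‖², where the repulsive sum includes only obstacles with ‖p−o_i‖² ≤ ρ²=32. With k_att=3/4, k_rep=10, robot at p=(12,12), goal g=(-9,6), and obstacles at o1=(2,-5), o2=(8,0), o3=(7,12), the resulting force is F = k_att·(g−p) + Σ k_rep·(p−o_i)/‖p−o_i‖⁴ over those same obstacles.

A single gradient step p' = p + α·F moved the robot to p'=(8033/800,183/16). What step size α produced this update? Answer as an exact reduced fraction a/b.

F_att = 3/4·(g−p) = 3/4·(-21,-6) = (-15.7500,-4.5000)
o1: d²=389 > ρ²=32 → inactive
o2: d²=160 > ρ²=32 → inactive
o3: d²=25 ≤ ρ²=32; F_rep = 10·(5,0)/25² = (0.0800,0.0000)
F = F_att + ΣF_rep = (-15.6700,-4.5000)
Δp = p'−p = (-1.9587,-0.5625); α = Δx/Fx = (-1567/800) / (-1567/100) = 1/8
check: Δy/Fy = (-9/16) / (-9/2) = 1/8 ✓

α = 1/8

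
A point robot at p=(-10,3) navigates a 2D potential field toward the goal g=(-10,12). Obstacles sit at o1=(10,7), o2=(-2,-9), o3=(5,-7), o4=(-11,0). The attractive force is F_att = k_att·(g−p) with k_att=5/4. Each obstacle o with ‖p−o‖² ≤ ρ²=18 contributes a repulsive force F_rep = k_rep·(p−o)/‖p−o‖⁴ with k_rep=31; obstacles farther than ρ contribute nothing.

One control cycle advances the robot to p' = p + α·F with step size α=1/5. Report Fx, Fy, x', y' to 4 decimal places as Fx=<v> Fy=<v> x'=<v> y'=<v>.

Fx=0.3100 Fy=12.1800 x'=-9.9380 y'=5.4360

F_att = 5/4·(g−p) = 5/4·(0,9) = (0.0000,11.2500)
o1: d²=416 > ρ²=18 → inactive
o2: d²=208 > ρ²=18 → inactive
o3: d²=325 > ρ²=18 → inactive
o4: d²=10 ≤ ρ²=18; F_rep = 31·(1,3)/10² = (0.3100,0.9300)
F = F_att + ΣF_rep = (0.3100,12.1800)
p' = p + 1/5·F = (-9.9380,5.4360)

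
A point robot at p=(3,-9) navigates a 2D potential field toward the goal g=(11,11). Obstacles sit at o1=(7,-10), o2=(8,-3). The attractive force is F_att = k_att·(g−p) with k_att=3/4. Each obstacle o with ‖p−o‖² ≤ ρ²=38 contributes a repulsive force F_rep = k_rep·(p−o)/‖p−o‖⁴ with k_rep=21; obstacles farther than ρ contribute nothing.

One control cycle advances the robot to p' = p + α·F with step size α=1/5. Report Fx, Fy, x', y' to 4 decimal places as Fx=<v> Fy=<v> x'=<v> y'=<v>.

F_att = 3/4·(g−p) = 3/4·(8,20) = (6.0000,15.0000)
o1: d²=17 ≤ ρ²=38; F_rep = 21·(-4,1)/17² = (-0.2907,0.0727)
o2: d²=61 > ρ²=38 → inactive
F = F_att + ΣF_rep = (5.7093,15.0727)
p' = p + 1/5·F = (4.1419,-5.9855)

Fx=5.7093 Fy=15.0727 x'=4.1419 y'=-5.9855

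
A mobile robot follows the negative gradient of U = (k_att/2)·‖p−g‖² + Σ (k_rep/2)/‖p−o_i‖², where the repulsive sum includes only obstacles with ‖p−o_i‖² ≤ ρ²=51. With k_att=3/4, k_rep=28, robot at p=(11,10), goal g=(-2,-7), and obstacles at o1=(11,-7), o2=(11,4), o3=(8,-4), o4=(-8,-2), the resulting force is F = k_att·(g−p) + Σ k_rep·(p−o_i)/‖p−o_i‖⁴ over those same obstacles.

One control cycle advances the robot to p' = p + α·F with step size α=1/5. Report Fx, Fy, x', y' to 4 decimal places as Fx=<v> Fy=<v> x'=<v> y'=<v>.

F_att = 3/4·(g−p) = 3/4·(-13,-17) = (-9.7500,-12.7500)
o1: d²=289 > ρ²=51 → inactive
o2: d²=36 ≤ ρ²=51; F_rep = 28·(0,6)/36² = (0.0000,0.1296)
o3: d²=205 > ρ²=51 → inactive
o4: d²=505 > ρ²=51 → inactive
F = F_att + ΣF_rep = (-9.7500,-12.6204)
p' = p + 1/5·F = (9.0500,7.4759)

Fx=-9.7500 Fy=-12.6204 x'=9.0500 y'=7.4759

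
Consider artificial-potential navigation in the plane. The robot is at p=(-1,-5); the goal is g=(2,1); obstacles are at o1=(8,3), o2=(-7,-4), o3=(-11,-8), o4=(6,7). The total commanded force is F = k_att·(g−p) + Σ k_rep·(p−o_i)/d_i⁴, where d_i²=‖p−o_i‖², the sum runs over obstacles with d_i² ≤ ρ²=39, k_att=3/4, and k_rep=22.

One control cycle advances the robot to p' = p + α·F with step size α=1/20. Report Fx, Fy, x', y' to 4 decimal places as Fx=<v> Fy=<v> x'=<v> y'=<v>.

Fx=2.3464 Fy=4.4839 x'=-0.8827 y'=-4.7758

F_att = 3/4·(g−p) = 3/4·(3,6) = (2.2500,4.5000)
o1: d²=145 > ρ²=39 → inactive
o2: d²=37 ≤ ρ²=39; F_rep = 22·(6,-1)/37² = (0.0964,-0.0161)
o3: d²=109 > ρ²=39 → inactive
o4: d²=193 > ρ²=39 → inactive
F = F_att + ΣF_rep = (2.3464,4.4839)
p' = p + 1/20·F = (-0.8827,-4.7758)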